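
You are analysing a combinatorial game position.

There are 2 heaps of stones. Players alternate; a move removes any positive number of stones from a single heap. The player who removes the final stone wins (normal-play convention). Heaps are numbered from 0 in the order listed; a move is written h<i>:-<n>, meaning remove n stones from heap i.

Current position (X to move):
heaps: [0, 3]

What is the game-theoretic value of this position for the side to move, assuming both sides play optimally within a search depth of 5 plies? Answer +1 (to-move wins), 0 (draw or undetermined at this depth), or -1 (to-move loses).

[(0,3)] X move#1: h1:-1:-1/(0,2), h1:-2:-1/(0,1), h1:-3:+1/(0,0)*
[(0,0)] end (terminal -1, O#2); searched (0,3) to 5

value((0,3), X) = +1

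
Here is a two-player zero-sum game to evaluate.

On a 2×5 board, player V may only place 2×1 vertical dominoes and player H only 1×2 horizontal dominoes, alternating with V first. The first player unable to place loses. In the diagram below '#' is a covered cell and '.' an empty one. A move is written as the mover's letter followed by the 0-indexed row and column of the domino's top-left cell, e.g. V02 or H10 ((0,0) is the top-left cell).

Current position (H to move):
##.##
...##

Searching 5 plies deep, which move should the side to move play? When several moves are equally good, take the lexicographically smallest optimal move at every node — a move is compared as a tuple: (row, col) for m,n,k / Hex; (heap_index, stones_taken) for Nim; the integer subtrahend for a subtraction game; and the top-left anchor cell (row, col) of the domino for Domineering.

ply 1, H at ##.##/...## | H10=-1→##.##/##.##; H11=+1→##.##/.####*
ply 2: ##.##/.#### is terminal -1 (V); from ##.##/...## depth 5

H's best at [##.##/...##]: H11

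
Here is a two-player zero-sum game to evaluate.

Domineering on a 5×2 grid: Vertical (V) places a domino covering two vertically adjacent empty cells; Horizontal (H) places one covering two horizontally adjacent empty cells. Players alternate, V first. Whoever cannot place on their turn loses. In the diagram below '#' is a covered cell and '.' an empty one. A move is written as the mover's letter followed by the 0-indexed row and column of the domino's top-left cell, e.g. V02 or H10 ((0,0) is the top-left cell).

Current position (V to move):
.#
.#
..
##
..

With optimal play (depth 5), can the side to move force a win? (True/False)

ply 1, V at .#/.#/../##/.. | V00=-1→##/##/../##/..*; V10=-1→.#/##/#./##/..
ply 2, H at ##/##/../##/.. | H20=+1→##/##/##/##/..*; H40=+1→##/##/../##/##
ply 3: ##/##/##/##/.. is terminal -1 (V); from .#/.#/../##/.. depth 5

V winning at [.#/.#/../##/..]: False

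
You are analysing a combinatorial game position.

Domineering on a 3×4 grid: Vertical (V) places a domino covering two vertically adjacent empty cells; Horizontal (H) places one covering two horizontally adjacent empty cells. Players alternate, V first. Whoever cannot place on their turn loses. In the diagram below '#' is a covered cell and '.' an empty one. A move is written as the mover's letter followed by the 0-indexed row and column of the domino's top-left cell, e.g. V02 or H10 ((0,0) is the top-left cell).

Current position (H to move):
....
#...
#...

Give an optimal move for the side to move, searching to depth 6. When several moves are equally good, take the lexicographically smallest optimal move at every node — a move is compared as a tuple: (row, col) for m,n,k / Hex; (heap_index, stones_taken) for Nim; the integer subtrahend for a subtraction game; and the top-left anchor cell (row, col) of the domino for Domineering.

H's best at [..../#.../#...]: H11

ply 1, H at ..../#.../#... | H00=-1→##../#.../#...; H01=-1→.##./#.../#...; H02=-1→..##/#.../#...; H11=+1→..../###./#...*; H12=+1→..../#.##/#...; H21=-1→..../#.../###.; H22=-1→..../#.../#.##
ply 2, V at ..../###./#... | V03=-1→...#/####/#...*; V13=-1→..../####/#..#
ply 3, H at ...#/####/#... | H00=+1→##.#/####/#...*; H01=+1→.###/####/#...; H21=+1→...#/####/###.; H22=+1→...#/####/#.##
ply 4: ##.#/####/#... is terminal -1 (V); from ..../#.../#... depth 6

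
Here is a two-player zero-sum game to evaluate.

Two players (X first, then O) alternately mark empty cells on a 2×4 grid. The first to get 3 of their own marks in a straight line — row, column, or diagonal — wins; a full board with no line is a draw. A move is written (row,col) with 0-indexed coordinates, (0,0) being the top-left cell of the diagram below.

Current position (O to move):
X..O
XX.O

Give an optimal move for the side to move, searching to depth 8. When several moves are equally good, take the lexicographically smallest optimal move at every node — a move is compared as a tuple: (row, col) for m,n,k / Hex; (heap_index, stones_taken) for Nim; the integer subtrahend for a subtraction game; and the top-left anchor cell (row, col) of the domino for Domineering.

O's best at [X..O/XX.O]: (1,2)

ply 1, O at X..O/XX.O | (0,1)=-1→XO.O/XX.O; (0,2)=-1→X.OO/XX.O; (1,2)=+0→X..O/XXOO*
ply 2, X at X..O/XXOO | (0,1)=+0→XX.O/XXOO*; (0,2)=+0→X.XO/XXOO
ply 3, O at XX.O/XXOO | (0,2)=+0→XXOO/XXOO*
ply 4: XXOO/XXOO is terminal +0 (X); from X..O/XX.O depth 8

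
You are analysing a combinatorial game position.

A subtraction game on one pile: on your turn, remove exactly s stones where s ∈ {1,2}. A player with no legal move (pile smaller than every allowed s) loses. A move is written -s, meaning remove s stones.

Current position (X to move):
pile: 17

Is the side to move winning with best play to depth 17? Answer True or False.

X winning at [17]: True

p1 X@[17]: -1[16]-1 -2[15]+1*
p2 O@[15]: -1[14]-1* -2[13]-1
p3 X@[14]: -1[13]-1 -2[12]+1*
p4 O@[12]: -1[11]-1* -2[10]-1
p5 X@[11]: -1[10]-1 -2[9]+1*
p6 O@[9]: -1[8]-1* -2[7]-1
p7 X@[8]: -1[7]-1 -2[6]+1*
p8 O@[6]: -1[5]-1* -2[4]-1
p9 X@[5]: -1[4]-1 -2[3]+1*
p10 O@[3]: -1[2]-1* -2[1]-1
p11 X@[2]: -1[1]-1 -2[0]+1*
p12 O@[0] terminal -1; root [17] d17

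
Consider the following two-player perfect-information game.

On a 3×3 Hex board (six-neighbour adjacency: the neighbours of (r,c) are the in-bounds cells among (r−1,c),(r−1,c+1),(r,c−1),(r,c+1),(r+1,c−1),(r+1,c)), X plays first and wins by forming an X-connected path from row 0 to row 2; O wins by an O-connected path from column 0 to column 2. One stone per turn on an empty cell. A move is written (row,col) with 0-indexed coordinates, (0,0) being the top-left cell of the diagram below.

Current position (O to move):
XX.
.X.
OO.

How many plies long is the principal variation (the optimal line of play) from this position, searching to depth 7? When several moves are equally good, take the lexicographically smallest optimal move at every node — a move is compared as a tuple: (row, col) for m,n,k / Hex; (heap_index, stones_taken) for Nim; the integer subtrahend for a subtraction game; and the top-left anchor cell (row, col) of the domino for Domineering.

ply 1, O at XX./.X./OO. | (0,2)=+1→XXO/.X./OO.*; (1,0)=+1→XX./OX./OO.; (1,2)=+1→XX./.XO/OO.; (2,2)=+1→XX./.X./OOO
ply 2, X at XXO/.X./OO. | (1,0)=-1→XXO/XX./OO.*; (1,2)=-1→XXO/.XX/OO.; (2,2)=-1→XXO/.X./OOX
ply 3, O at XXO/XX./OO. | (1,2)=+1→XXO/XXO/OO.*; (2,2)=+1→XXO/XX./OOO
ply 4: XXO/XXO/OO. is terminal -1 (X); from XX./.X./OO. depth 7

PV length from [XX./.X./OO.]: 3 plies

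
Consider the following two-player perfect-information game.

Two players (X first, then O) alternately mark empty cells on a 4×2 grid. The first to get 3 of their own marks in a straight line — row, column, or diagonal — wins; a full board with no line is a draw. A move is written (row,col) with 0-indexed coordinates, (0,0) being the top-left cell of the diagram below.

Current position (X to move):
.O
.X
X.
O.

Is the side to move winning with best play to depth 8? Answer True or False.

X winning at [.O/.X/X./O.]: False

ply 1, X at .O/.X/X./O. | (0,0)=+0→XO/.X/X./O.*; (1,0)=+0→.O/XX/X./O.; (2,1)=+0→.O/.X/XX/O.; (3,1)=+0→.O/.X/X./OX
ply 2, O at XO/.X/X./O. | (1,0)=+0→XO/OX/X./O.*; (2,1)=-1→XO/.X/XO/O.; (3,1)=-1→XO/.X/X./OO
ply 3, X at XO/OX/X./O. | (2,1)=+0→XO/OX/XX/O.*; (3,1)=+0→XO/OX/X./OX
ply 4, O at XO/OX/XX/O. | (3,1)=+0→XO/OX/XX/OO*
ply 5: XO/OX/XX/OO is terminal +0 (X); from .O/.X/X./O. depth 8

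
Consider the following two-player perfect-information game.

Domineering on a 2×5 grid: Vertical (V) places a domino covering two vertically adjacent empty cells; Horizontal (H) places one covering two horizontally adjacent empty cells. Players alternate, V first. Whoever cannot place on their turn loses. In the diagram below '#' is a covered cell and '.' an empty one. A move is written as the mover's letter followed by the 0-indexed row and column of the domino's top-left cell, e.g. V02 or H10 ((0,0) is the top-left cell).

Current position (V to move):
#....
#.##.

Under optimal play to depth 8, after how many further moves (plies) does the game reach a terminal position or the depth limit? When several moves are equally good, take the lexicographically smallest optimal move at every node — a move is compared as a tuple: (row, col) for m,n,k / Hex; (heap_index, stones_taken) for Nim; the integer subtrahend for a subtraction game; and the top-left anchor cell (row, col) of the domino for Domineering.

PV length from [#..../#.##.]: 2 plies

p1 V@[#..../#.##.]: V01[##.../####.]-1* V04[#...#/#.###]-1
p2 H@[##.../####.]: H02[####./####.]-1 H03[##.##/####.]+1*
p3 V@[##.##/####.] terminal -1; root [#..../#.##.] d8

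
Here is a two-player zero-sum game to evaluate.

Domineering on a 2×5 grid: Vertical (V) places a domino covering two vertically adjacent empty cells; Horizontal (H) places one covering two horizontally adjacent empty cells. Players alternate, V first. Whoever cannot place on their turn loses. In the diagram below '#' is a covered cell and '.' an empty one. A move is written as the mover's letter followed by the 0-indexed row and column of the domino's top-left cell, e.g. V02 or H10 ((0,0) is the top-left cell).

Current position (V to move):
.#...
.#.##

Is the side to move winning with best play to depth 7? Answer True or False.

p1 V@[.#.../.#.##]: V00[##.../##.##]-1 V02[.##../.####]+1*
p2 H@[.##../.####]: H03[.####/.####]-1*
p3 V@[.####/.####]: V00[#####/#####]+1*
p4 H@[#####/#####] terminal -1; root [.#.../.#.##] d7

V winning at [.#.../.#.##]: True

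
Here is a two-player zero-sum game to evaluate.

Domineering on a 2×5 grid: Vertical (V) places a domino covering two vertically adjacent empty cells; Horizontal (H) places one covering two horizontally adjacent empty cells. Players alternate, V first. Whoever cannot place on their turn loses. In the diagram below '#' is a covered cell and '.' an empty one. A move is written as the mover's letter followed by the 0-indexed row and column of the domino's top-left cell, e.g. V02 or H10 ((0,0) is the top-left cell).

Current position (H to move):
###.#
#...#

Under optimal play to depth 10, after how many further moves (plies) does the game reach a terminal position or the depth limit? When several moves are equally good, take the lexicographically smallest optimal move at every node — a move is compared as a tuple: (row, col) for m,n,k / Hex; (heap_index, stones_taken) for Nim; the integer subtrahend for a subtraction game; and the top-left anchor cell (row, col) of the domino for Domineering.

PV length from [###.#/#...#]: 1 ply

ply 1, H at ###.#/#...# | H11=-1→###.#/###.#; H12=+1→###.#/#.###*
ply 2: ###.#/#.### is terminal -1 (V); from ###.#/#...# depth 10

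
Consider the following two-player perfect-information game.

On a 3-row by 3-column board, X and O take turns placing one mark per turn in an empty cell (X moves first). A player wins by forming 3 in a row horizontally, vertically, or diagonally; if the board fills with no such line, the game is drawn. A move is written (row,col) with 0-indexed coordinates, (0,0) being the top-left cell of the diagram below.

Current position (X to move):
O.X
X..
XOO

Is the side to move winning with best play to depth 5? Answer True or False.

X winning at [O.X/X../XOO]: True

[O.X/X../XOO] X move#1: (0,1):-1/OXX/X../XOO, (1,1):+1/O.X/XX./XOO*, (1,2):-1/O.X/X.X/XOO
[O.X/XX./XOO] end (terminal -1, O#2); searched O.X/X../XOO to 5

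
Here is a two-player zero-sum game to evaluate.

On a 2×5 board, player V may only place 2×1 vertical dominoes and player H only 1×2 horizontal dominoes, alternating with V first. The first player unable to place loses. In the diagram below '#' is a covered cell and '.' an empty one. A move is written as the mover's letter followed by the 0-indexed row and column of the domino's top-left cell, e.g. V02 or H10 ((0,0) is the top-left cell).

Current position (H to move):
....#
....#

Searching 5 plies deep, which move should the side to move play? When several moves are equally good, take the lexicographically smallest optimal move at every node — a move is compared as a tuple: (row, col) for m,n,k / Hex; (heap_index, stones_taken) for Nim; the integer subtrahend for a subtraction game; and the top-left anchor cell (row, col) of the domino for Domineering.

H's best at [....#/....#]: H01

p1 H@[....#/....#]: H00[##..#/....#]-1 H01[.##.#/....#]+1* H02[..###/....#]-1 H10[....#/##..#]-1 H11[....#/.##.#]+1 H12[....#/..###]-1
p2 V@[.##.#/....#]: V00[###.#/#...#]-1* V03[.####/...##]-1
p3 H@[###.#/#...#]: H11[###.#/###.#]-1 H12[###.#/#.###]+1*
p4 V@[###.#/#.###] terminal -1; root [....#/....#] d5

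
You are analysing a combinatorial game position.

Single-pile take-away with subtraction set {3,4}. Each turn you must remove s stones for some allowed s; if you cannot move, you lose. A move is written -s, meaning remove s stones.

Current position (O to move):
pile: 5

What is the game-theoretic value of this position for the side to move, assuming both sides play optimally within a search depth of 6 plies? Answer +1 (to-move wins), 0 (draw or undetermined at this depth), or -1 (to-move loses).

value(5, O) = +1

ply 1, O at 5 | -3=+1→2*; -4=+1→1
ply 2: 2 is terminal -1 (X); from 5 depth 6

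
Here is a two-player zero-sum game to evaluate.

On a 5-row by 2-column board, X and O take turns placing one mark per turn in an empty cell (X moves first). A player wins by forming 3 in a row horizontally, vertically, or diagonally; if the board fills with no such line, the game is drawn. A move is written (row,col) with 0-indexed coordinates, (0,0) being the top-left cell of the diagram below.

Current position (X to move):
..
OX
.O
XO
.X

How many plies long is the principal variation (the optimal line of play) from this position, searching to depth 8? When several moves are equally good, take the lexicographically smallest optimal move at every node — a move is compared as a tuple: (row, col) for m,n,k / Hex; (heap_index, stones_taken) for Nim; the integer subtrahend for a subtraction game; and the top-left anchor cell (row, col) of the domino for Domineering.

ply 1, X at ../OX/.O/XO/.X | (0,0)=+0→X./OX/.O/XO/.X*; (0,1)=+0→.X/OX/.O/XO/.X; (2,0)=+0→../OX/XO/XO/.X; (4,0)=+0→../OX/.O/XO/XX
ply 2, O at X./OX/.O/XO/.X | (0,1)=+0→XO/OX/.O/XO/.X*; (2,0)=+0→X./OX/OO/XO/.X; (4,0)=+0→X./OX/.O/XO/OX
ply 3, X at XO/OX/.O/XO/.X | (2,0)=+0→XO/OX/XO/XO/.X*; (4,0)=+0→XO/OX/.O/XO/XX
ply 4, O at XO/OX/XO/XO/.X | (4,0)=+0→XO/OX/XO/XO/OX*
ply 5: XO/OX/XO/XO/OX is terminal +0 (X); from ../OX/.O/XO/.X depth 8

PV length from [../OX/.O/XO/.X]: 4 plies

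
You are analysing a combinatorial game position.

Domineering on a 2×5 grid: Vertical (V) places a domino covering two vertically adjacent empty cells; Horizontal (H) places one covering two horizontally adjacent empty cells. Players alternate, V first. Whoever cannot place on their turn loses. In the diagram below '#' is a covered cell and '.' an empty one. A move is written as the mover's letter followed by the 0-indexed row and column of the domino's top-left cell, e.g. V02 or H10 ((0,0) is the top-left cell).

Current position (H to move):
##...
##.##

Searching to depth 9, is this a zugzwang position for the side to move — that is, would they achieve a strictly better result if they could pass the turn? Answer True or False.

p1 H@[##.../##.##]: H02[####./##.##]+1* H03[##.##/##.##]-1
p2 V@[####./##.##] terminal -1; root [##.../##.##] d9
pass branch (V moves first from the same position):
  | p1 V@[##.../##.##]: V02[###../#####]-1*
  | p2 H@[###../#####]: H03[#####/#####]+1*
  | p3 V@[#####/#####] terminal -1; root [##.../##.##] d9
H moving scores +1; H passing scores +1

zugzwang(##.../##.##, H) = False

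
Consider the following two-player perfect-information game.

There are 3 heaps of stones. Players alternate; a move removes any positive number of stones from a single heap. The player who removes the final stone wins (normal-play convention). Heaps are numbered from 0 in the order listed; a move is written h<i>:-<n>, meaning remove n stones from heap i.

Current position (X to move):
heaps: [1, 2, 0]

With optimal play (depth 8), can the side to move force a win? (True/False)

ply 1, X at (1,2,0) | h0:-1=-1→(0,2,0); h1:-1=+1→(1,1,0)*; h1:-2=-1→(1,0,0)
ply 2, O at (1,1,0) | h0:-1=-1→(0,1,0)*; h1:-1=-1→(1,0,0)
ply 3, X at (0,1,0) | h1:-1=+1→(0,0,0)*
ply 4: (0,0,0) is terminal -1 (O); from (1,2,0) depth 8

X winning at [(1,2,0)]: True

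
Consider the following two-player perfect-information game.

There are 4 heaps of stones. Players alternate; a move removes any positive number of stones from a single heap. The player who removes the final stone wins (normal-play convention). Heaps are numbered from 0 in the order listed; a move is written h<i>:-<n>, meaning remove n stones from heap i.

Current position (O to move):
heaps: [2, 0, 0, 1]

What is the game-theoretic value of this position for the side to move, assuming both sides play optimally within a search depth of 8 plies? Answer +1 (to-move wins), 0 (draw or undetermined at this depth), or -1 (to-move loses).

value((2,0,0,1), O) = +1

p1 O@[(2,0,0,1)]: h0:-1[(1,0,0,1)]+1* h0:-2[(0,0,0,1)]-1 h3:-1[(2,0,0,0)]-1
p2 X@[(1,0,0,1)]: h0:-1[(0,0,0,1)]-1* h3:-1[(1,0,0,0)]-1
p3 O@[(0,0,0,1)]: h3:-1[(0,0,0,0)]+1*
p4 X@[(0,0,0,0)] terminal -1; root [(2,0,0,1)] d8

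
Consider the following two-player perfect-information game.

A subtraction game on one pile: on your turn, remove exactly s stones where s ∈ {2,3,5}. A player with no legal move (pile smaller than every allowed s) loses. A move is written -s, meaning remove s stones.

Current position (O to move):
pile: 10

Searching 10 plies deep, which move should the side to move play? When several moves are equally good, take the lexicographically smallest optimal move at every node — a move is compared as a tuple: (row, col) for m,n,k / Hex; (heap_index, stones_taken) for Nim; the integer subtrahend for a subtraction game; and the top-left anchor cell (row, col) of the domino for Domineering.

p1 O@[10]: -2[8]+1* -3[7]+1 -5[5]-1
p2 X@[8]: -2[6]-1* -3[5]-1 -5[3]-1
p3 O@[6]: -2[4]-1 -3[3]-1 -5[1]+1*
p4 X@[1] terminal -1; root [10] d10

O's best at [10]: -2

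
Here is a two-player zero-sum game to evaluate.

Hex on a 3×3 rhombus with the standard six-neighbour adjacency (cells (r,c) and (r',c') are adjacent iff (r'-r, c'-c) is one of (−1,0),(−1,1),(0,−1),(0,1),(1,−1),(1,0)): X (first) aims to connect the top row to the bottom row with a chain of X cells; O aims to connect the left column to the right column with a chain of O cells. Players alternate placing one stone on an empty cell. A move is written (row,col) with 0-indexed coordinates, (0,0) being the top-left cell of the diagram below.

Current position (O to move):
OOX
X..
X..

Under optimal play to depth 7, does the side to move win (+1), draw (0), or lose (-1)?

[OOX/X../X..] O move#1: (1,1):-1/OOX/XO./X..*, (1,2):-1/OOX/X.O/X.., (2,1):-1/OOX/X../XO., (2,2):-1/OOX/X../X.O
[OOX/XO./X..] X move#2: (1,2):+1/OOX/XOX/X..*, (2,1):-1/OOX/XO./XX., (2,2):-1/OOX/XO./X.X
[OOX/XOX/X..] O move#3: (2,1):-1/OOX/XOX/XO.*, (2,2):-1/OOX/XOX/X.O
[OOX/XOX/XO.] X move#4: (2,2):+1/OOX/XOX/XOX*
[OOX/XOX/XOX] end (terminal -1, O#5); searched OOX/X../X.. to 7

value(OOX/X../X.., O) = -1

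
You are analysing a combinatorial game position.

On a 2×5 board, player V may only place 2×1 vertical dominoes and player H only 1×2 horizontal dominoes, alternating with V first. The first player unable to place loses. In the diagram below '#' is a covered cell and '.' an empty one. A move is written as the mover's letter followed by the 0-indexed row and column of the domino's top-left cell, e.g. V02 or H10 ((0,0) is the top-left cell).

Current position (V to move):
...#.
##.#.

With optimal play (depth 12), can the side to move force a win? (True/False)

V winning at [...#./##.#.]: True

p1 V@[...#./##.#.]: V02[..##./####.]+1* V04[...##/##.##]-1
p2 H@[..##./####.]: H00[####./####.]-1*
p3 V@[####./####.]: V04[#####/#####]+1*
p4 H@[#####/#####] terminal -1; root [...#./##.#.] d12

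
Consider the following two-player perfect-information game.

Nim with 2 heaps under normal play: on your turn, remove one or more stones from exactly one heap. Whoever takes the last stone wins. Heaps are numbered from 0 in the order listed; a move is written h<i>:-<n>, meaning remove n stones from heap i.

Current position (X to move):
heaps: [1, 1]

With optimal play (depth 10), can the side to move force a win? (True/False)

X winning at [(1,1)]: False

p1 X@[(1,1)]: h0:-1[(0,1)]-1* h1:-1[(1,0)]-1
p2 O@[(0,1)]: h1:-1[(0,0)]+1*
p3 X@[(0,0)] terminal -1; root [(1,1)] d10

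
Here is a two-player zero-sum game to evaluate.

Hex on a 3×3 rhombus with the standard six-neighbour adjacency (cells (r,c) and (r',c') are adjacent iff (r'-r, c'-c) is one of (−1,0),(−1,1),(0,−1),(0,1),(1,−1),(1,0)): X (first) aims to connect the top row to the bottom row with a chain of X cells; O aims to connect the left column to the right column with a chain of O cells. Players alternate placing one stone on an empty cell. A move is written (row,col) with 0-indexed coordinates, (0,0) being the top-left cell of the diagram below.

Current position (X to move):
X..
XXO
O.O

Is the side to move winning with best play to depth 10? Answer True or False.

X winning at [X../XXO/O.O]: True

[X../XXO/O.O] X move#1: (0,1):-1/XX./XXO/O.O, (0,2):-1/X.X/XXO/O.O, (2,1):+1/X../XXO/OXO*
[X../XXO/OXO] end (terminal -1, O#2); searched X../XXO/O.O to 10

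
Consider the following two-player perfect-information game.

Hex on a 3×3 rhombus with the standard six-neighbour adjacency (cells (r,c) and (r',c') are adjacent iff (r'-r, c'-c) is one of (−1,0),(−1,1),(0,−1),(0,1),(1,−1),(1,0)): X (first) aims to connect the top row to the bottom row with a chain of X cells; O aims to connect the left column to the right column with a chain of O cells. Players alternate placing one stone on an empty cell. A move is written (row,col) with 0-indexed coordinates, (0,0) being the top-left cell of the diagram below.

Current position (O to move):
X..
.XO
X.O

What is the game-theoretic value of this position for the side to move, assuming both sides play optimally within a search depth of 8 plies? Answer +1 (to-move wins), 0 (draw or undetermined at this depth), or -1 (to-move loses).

ply 1, O at X../.XO/X.O | (0,1)=-1→XO./.XO/X.O*; (0,2)=-1→X.O/.XO/X.O; (1,0)=-1→X../OXO/X.O; (2,1)=-1→X../.XO/XOO
ply 2, X at XO./.XO/X.O | (0,2)=+1→XOX/.XO/X.O*; (1,0)=+1→XO./XXO/X.O; (2,1)=+1→XO./.XO/XXO
ply 3: XOX/.XO/X.O is terminal -1 (O); from X../.XO/X.O depth 8

value(X../.XO/X.O, O) = -1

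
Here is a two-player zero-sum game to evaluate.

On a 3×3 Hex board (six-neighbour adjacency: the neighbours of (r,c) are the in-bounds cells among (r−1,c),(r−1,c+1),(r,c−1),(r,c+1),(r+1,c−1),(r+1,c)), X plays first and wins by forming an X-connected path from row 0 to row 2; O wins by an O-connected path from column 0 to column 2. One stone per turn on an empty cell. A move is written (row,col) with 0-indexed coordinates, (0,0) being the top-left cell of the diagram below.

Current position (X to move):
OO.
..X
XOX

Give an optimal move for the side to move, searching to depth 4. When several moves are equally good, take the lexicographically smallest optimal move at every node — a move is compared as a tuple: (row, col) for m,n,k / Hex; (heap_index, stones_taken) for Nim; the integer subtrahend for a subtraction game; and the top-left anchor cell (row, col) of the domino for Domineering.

ply 1, X at OO./..X/XOX | (0,2)=+1→OOX/..X/XOX*; (1,0)=-1→OO./X.X/XOX; (1,1)=-1→OO./.XX/XOX
ply 2: OOX/..X/XOX is terminal -1 (O); from OO./..X/XOX depth 4

X's best at [OO./..X/XOX]: (0,2)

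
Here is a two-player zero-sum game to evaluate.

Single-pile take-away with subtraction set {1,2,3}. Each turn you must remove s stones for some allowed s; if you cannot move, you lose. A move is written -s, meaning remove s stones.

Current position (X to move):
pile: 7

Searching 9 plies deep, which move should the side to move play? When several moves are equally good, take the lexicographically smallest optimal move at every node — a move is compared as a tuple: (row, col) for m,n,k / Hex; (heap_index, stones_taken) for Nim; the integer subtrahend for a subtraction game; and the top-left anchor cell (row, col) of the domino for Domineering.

p1 X@[7]: -1[6]-1 -2[5]-1 -3[4]+1*
p2 O@[4]: -1[3]-1* -2[2]-1 -3[1]-1
p3 X@[3]: -1[2]-1 -2[1]-1 -3[0]+1*
p4 O@[0] terminal -1; root [7] d9

X's best at [7]: -3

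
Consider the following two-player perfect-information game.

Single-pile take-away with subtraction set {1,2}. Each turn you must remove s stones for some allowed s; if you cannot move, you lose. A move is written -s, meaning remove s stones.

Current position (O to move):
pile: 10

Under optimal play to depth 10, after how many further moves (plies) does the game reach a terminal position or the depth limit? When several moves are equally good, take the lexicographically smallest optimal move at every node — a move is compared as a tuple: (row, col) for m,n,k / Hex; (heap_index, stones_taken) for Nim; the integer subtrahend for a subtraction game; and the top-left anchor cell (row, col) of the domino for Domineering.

ply 1, O at 10 | -1=+1→9*; -2=-1→8
ply 2, X at 9 | -1=-1→8*; -2=-1→7
ply 3, O at 8 | -1=-1→7; -2=+1→6*
ply 4, X at 6 | -1=-1→5*; -2=-1→4
ply 5, O at 5 | -1=-1→4; -2=+1→3*
ply 6, X at 3 | -1=-1→2*; -2=-1→1
ply 7, O at 2 | -1=-1→1; -2=+1→0*
ply 8: 0 is terminal -1 (X); from 10 depth 10

PV length from [10]: 7 plies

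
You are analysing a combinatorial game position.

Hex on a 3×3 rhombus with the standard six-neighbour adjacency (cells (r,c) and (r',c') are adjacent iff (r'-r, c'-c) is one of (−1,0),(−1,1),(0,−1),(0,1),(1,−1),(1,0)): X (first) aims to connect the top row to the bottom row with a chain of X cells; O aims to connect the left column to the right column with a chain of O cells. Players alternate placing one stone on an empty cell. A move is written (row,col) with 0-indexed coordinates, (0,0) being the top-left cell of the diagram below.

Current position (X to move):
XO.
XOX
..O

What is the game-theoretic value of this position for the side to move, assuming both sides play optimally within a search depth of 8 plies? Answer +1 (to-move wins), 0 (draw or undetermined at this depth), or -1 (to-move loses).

value(XO./XOX/..O, X) = +1

ply 1, X at XO./XOX/..O | (0,2)=+1→XOX/XOX/..O*; (2,0)=+1→XO./XOX/X.O; (2,1)=+1→XO./XOX/.XO
ply 2, O at XOX/XOX/..O | (2,0)=-1→XOX/XOX/O.O*; (2,1)=-1→XOX/XOX/.OO
ply 3, X at XOX/XOX/O.O | (2,1)=+1→XOX/XOX/OXO*
ply 4: XOX/XOX/OXO is terminal -1 (O); from XO./XOX/..O depth 8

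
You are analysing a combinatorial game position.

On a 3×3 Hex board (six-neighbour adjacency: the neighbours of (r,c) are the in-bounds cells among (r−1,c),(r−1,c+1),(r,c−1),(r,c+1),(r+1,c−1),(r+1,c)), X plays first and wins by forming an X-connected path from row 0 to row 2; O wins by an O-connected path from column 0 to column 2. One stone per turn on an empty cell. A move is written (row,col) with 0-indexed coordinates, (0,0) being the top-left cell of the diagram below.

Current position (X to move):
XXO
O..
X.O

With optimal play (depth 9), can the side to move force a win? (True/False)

X winning at [XXO/O../X.O]: True

p1 X@[XXO/O../X.O]: (1,1)[XXO/OX./X.O]+1* (1,2)[XXO/O.X/X.O]-1 (2,1)[XXO/O../XXO]-1
p2 O@[XXO/OX./X.O] terminal -1; root [XXO/O../X.O] d9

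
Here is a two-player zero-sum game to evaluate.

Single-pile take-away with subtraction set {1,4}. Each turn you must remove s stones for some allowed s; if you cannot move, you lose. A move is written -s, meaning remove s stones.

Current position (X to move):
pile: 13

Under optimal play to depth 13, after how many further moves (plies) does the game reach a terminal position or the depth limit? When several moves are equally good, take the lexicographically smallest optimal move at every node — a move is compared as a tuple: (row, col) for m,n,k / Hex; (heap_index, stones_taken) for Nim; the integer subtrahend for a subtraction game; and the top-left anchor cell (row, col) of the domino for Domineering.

ply 1, X at 13 | -1=+1→12*; -4=-1→9
ply 2, O at 12 | -1=-1→11*; -4=-1→8
ply 3, X at 11 | -1=+1→10*; -4=+1→7
ply 4, O at 10 | -1=-1→9*; -4=-1→6
ply 5, X at 9 | -1=-1→8; -4=+1→5*
ply 6, O at 5 | -1=-1→4*; -4=-1→1
ply 7, X at 4 | -1=-1→3; -4=+1→0*
ply 8: 0 is terminal -1 (O); from 13 depth 13

PV length from [13]: 7 plies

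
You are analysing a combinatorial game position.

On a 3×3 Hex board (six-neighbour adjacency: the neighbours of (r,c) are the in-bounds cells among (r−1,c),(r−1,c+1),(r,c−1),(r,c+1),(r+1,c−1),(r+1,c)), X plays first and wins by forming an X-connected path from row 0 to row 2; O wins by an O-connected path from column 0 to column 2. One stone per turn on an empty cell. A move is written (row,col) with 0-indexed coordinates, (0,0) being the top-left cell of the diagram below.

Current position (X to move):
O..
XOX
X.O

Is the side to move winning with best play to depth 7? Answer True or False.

ply 1, X at O../XOX/X.O | (0,1)=+1→OX./XOX/X.O*; (0,2)=+1→O.X/XOX/X.O; (2,1)=+1→O../XOX/XXO
ply 2: OX./XOX/X.O is terminal -1 (O); from O../XOX/X.O depth 7

X winning at [O../XOX/X.O]: True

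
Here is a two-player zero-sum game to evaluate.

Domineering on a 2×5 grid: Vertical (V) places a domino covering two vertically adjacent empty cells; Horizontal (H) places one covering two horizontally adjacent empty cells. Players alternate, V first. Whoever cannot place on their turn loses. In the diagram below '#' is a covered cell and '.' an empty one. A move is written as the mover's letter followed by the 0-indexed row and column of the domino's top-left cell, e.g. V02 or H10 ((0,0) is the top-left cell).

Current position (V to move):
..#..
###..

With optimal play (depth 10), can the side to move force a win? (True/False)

[..#../###..] V move#1: V03:+1/..##./####.*, V04:+1/..#.#/###.#
[..##./####.] H move#2: H00:-1/####./####.*
[####./####.] V move#3: V04:+1/#####/#####*
[#####/#####] end (terminal -1, H#4); searched ..#../###.. to 10

V winning at [..#../###..]: True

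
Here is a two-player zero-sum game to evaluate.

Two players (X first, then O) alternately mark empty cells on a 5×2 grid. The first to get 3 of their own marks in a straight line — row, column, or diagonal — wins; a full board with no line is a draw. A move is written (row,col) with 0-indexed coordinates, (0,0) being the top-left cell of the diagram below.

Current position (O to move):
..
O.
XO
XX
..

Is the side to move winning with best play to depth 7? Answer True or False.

O winning at [../O./XO/XX/..]: False

p1 O@[../O./XO/XX/..]: (0,0)[O./O./XO/XX/..]-1 (0,1)[.O/O./XO/XX/..]-1 (1,1)[../OO/XO/XX/..]-1 (4,0)[../O./XO/XX/O.]+0* (4,1)[../O./XO/XX/.O]-1
p2 X@[../O./XO/XX/O.]: (0,0)[X./O./XO/XX/O.]+0* (0,1)[.X/O./XO/XX/O.]+0 (1,1)[../OX/XO/XX/O.]+0 (4,1)[../O./XO/XX/OX]+0
p3 O@[X./O./XO/XX/O.]: (0,1)[XO/O./XO/XX/O.]+0* (1,1)[X./OO/XO/XX/O.]+0 (4,1)[X./O./XO/XX/OO]+0
p4 X@[XO/O./XO/XX/O.]: (1,1)[XO/OX/XO/XX/O.]+0* (4,1)[XO/O./XO/XX/OX]-1
p5 O@[XO/OX/XO/XX/O.]: (4,1)[XO/OX/XO/XX/OO]+0*
p6 X@[XO/OX/XO/XX/OO] terminal +0; root [../O./XO/XX/..] d7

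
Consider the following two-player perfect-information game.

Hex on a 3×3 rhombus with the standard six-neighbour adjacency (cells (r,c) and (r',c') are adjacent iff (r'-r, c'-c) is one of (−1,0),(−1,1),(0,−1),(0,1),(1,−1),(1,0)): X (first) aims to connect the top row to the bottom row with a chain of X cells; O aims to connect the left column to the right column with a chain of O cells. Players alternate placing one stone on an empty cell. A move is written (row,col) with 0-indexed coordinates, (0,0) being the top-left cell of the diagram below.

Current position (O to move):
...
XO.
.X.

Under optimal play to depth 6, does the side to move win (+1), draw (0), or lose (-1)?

p1 O@[.../XO./.X.]: (0,0)[O../XO./.X.]+1* (0,1)[.O./XO./.X.]+1 (0,2)[..O/XO./.X.]-1 (1,2)[.../XOO/.X.]-1 (2,0)[.../XO./OX.]+1 (2,2)[.../XO./.XO]-1
p2 X@[O../XO./.X.]: (0,1)[OX./XO./.X.]-1* (0,2)[O.X/XO./.X.]-1 (1,2)[O../XOX/.X.]-1 (2,0)[O../XO./XX.]-1 (2,2)[O../XO./.XX]-1
p3 O@[OX./XO./.X.]: (0,2)[OXO/XO./.X.]-1 (1,2)[OX./XOO/.X.]-1 (2,0)[OX./XO./OX.]+1* (2,2)[OX./XO./.XO]-1
p4 X@[OX./XO./OX.]: (0,2)[OXX/XO./OX.]-1* (1,2)[OX./XOX/OX.]-1 (2,2)[OX./XO./OXX]-1
p5 O@[OXX/XO./OX.]: (1,2)[OXX/XOO/OX.]+1* (2,2)[OXX/XO./OXO]-1
p6 X@[OXX/XOO/OX.] terminal -1; root [.../XO./.X.] d6

value(.../XO./.X., O) = +1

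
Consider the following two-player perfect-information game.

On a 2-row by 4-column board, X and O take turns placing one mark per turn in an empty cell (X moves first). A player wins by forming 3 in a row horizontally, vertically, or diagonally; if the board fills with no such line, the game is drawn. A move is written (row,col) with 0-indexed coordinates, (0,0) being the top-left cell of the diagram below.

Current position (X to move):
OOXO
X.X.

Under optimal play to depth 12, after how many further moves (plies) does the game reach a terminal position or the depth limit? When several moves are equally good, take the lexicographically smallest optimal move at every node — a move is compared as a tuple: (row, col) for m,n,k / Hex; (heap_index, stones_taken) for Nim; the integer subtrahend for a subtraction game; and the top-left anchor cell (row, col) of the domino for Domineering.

PV length from [OOXO/X.X.]: 1 ply

p1 X@[OOXO/X.X.]: (1,1)[OOXO/XXX.]+1* (1,3)[OOXO/X.XX]+0
p2 O@[OOXO/XXX.] terminal -1; root [OOXO/X.X.] d12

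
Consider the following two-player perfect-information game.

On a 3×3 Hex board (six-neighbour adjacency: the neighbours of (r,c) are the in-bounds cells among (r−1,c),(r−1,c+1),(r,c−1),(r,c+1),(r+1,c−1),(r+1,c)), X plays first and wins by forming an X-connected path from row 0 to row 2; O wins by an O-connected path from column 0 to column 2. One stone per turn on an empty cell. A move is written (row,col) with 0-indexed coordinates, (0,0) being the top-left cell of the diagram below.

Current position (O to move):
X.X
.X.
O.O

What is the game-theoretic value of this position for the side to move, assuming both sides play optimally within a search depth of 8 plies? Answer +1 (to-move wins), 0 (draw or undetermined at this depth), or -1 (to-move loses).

ply 1, O at X.X/.X./O.O | (0,1)=-1→XOX/.X./O.O; (1,0)=-1→X.X/OX./O.O; (1,2)=-1→X.X/.XO/O.O; (2,1)=+1→X.X/.X./OOO*
ply 2: X.X/.X./OOO is terminal -1 (X); from X.X/.X./O.O depth 8

value(X.X/.X./O.O, O) = +1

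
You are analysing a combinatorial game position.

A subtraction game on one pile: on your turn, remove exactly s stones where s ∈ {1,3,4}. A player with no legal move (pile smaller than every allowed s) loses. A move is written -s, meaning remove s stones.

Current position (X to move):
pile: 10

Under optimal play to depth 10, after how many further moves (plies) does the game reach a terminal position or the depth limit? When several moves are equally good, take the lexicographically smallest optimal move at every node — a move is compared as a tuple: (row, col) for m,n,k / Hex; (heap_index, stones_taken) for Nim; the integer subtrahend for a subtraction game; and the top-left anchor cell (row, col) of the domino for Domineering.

[10] X move#1: -1:+1/9*, -3:+1/7, -4:-1/6
[9] O move#2: -1:-1/8*, -3:-1/6, -4:-1/5
[8] X move#3: -1:+1/7*, -3:-1/5, -4:-1/4
[7] O move#4: -1:-1/6*, -3:-1/4, -4:-1/3
[6] X move#5: -1:-1/5, -3:-1/3, -4:+1/2*
[2] O move#6: -1:-1/1*
[1] X move#7: -1:+1/0*
[0] end (terminal -1, O#8); searched 10 to 10

PV length from [10]: 7 plies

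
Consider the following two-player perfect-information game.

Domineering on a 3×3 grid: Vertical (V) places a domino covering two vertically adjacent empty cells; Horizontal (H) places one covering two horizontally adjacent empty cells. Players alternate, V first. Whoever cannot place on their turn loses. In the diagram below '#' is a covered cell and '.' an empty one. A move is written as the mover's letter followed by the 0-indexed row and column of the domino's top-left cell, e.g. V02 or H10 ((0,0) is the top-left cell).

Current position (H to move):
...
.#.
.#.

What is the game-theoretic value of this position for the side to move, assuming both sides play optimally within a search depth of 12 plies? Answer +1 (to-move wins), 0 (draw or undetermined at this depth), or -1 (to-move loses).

value(.../.#./.#., H) = -1

p1 H@[.../.#./.#.]: H00[##./.#./.#.]-1* H01[.##/.#./.#.]-1
p2 V@[##./.#./.#.]: V02[###/.##/.#.]+1* V10[##./##./##.]+1 V12[##./.##/.##]+1
p3 H@[###/.##/.#.] terminal -1; root [.../.#./.#.] d12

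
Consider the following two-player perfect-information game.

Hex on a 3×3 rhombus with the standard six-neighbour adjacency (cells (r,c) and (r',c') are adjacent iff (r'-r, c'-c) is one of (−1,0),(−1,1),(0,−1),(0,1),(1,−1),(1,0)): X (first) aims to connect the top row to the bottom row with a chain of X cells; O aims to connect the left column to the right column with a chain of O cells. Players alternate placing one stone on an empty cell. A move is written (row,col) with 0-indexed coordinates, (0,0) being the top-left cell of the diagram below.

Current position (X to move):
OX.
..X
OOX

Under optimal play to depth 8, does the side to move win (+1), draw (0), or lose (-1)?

value(OX./..X/OOX, X) = +1

[OX./..X/OOX] X move#1: (0,2):+1/OXX/..X/OOX*, (1,0):+1/OX./X.X/OOX, (1,1):+1/OX./.XX/OOX
[OXX/..X/OOX] end (terminal -1, O#2); searched OX./..X/OOX to 8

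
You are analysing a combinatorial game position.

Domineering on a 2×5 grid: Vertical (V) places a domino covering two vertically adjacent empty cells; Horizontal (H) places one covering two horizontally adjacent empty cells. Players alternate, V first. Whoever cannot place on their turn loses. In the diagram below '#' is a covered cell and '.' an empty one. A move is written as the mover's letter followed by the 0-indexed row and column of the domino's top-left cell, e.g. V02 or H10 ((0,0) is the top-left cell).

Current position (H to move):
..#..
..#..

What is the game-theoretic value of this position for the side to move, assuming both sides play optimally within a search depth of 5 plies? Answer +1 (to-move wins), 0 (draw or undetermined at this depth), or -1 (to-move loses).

[..#../..#..] H move#1: H00:-1/###../..#..*, H03:-1/..###/..#.., H10:-1/..#../###.., H13:-1/..#../..###
[###../..#..] V move#2: V03:+1/####./..##.*, V04:+1/###.#/..#.#
[####./..##.] H move#3: H10:-1/####./####.*
[####./####.] V move#4: V04:+1/#####/#####*
[#####/#####] end (terminal -1, H#5); searched ..#../..#.. to 5

value(..#../..#.., H) = -1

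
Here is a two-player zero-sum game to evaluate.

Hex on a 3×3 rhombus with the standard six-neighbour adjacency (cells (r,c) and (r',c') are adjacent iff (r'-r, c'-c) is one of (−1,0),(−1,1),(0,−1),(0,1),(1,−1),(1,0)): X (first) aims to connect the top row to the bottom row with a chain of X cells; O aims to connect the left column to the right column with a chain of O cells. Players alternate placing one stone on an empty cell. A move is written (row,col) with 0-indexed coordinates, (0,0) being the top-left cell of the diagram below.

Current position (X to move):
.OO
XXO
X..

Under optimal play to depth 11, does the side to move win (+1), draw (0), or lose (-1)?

p1 X@[.OO/XXO/X..]: (0,0)[XOO/XXO/X..]+1* (2,1)[.OO/XXO/XX.]-1 (2,2)[.OO/XXO/X.X]-1
p2 O@[XOO/XXO/X..] terminal -1; root [.OO/XXO/X..] d11

value(.OO/XXO/X.., X) = +1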